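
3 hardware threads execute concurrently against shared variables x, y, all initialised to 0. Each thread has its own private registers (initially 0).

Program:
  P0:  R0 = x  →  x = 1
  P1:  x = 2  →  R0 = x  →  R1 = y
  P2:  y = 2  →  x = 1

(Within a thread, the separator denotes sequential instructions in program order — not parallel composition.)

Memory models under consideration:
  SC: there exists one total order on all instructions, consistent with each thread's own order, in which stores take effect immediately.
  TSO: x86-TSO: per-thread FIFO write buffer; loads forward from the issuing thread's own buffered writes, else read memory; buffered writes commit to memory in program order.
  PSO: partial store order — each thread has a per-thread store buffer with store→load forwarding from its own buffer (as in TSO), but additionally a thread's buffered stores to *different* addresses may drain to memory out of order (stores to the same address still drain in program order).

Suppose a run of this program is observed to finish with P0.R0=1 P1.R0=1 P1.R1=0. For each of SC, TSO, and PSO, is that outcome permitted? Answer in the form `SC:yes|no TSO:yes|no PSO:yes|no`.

outcome vector order: (P0.R0,P1.R0,P1.R1)
SC (11): 010 012 020 022 112 120 122 210 212 220 222
TSO (11): 010 012 020 022 112 120 122 210 212 220 222
PSO (12): 010 012 020 022 110 112 120 122 210 212 220 222
target 110 ∈ {PSO}

SC:no TSO:no PSO:yes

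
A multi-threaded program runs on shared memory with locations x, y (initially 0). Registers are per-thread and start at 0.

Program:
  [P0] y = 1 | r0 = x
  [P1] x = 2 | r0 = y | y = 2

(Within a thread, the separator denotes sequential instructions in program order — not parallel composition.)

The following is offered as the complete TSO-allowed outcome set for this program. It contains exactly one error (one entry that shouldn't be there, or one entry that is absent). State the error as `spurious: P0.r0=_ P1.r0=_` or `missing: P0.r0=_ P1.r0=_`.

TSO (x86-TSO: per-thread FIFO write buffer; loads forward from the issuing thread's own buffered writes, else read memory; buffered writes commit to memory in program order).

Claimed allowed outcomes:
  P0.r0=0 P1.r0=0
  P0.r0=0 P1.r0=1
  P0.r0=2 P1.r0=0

missing: P0.r0=2 P1.r0=1

outcome vector order: (P0.r0,P1.r0)
[TSO] allowed = {0/0, 0/1, 2/0, 2/1}
TSO∖claimed = {2/1}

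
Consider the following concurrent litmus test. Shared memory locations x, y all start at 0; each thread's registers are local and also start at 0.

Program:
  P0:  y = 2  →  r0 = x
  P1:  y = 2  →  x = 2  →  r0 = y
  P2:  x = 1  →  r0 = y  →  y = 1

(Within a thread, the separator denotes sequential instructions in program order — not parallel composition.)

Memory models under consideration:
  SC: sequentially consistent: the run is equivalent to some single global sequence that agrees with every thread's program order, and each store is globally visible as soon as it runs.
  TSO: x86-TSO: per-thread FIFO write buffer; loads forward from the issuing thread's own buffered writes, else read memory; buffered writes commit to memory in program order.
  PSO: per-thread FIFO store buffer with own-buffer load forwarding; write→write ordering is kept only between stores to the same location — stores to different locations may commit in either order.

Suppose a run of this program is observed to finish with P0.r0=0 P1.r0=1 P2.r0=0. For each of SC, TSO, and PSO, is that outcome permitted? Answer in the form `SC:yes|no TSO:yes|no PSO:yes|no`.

SC:no TSO:yes PSO:yes

outcome vector order: (P0.r0,P1.r0,P2.r0)
SC: 10 outcomes — {012 022 110 112 120 122 210 212 220 222}
TSO: 12 outcomes — {010 012 020 022 110 112 120 122 210 212 220 222}
PSO: 12 outcomes — {010 012 020 022 110 112 120 122 210 212 220 222}
target 010 ∈ {TSO,PSO}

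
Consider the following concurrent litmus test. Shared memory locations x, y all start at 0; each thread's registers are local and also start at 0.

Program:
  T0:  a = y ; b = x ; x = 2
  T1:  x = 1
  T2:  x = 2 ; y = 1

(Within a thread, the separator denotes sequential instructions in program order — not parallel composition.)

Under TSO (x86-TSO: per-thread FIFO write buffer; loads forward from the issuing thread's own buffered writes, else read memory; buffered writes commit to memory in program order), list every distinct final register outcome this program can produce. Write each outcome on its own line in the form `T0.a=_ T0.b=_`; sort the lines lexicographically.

outcome vector order: (T0.a,T0.b)
|TSO outcomes| = 5

T0.a=0 T0.b=0
T0.a=0 T0.b=1
T0.a=0 T0.b=2
T0.a=1 T0.b=1
T0.a=1 T0.b=2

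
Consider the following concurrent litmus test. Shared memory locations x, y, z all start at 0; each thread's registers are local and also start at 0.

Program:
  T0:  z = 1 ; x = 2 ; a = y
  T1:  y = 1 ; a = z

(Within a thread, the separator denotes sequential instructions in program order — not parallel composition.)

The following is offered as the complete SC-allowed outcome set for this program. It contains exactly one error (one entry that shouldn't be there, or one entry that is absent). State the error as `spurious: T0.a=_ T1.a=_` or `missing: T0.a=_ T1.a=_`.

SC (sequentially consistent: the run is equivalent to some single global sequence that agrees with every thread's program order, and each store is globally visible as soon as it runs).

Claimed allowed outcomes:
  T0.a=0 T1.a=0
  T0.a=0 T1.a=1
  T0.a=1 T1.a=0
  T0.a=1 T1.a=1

outcome vector order: (T0.a,T1.a)
under SC → 0/1; 1/0; 1/1
claimed∖SC = {0/0}

spurious: T0.a=0 T1.a=0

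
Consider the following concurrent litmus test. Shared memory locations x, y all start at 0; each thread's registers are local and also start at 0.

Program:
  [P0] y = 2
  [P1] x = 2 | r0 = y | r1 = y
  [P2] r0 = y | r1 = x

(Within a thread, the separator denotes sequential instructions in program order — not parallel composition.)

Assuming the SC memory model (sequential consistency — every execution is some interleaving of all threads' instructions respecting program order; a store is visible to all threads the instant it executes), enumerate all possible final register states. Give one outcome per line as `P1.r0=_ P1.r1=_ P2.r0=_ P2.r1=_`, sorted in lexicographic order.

outcome vector order: (P1.r0,P1.r1,P2.r0,P2.r1)
|SC outcomes| = 10

P1.r0=0 P1.r1=0 P2.r0=0 P2.r1=0
P1.r0=0 P1.r1=0 P2.r0=0 P2.r1=2
P1.r0=0 P1.r1=0 P2.r0=2 P2.r1=2
P1.r0=0 P1.r1=2 P2.r0=0 P2.r1=0
P1.r0=0 P1.r1=2 P2.r0=0 P2.r1=2
P1.r0=0 P1.r1=2 P2.r0=2 P2.r1=2
P1.r0=2 P1.r1=2 P2.r0=0 P2.r1=0
P1.r0=2 P1.r1=2 P2.r0=0 P2.r1=2
P1.r0=2 P1.r1=2 P2.r0=2 P2.r1=0
P1.r0=2 P1.r1=2 P2.r0=2 P2.r1=2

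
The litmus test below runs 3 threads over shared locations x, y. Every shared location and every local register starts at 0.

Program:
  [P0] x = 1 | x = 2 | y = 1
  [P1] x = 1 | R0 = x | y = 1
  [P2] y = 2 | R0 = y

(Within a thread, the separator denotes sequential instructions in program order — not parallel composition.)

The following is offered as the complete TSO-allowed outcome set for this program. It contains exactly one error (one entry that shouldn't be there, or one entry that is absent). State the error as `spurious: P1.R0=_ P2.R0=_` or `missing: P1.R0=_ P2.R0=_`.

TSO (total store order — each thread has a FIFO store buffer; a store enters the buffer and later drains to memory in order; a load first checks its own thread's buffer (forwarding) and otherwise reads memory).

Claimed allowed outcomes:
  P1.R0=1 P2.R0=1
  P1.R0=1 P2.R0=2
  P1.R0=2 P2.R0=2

outcome vector order: (P1.R0,P2.R0)
[TSO] allowed = {(1,1); (1,2); (2,1); (2,2)}
TSO∖claimed = {(2,1)}

missing: P1.R0=2 P2.R0=1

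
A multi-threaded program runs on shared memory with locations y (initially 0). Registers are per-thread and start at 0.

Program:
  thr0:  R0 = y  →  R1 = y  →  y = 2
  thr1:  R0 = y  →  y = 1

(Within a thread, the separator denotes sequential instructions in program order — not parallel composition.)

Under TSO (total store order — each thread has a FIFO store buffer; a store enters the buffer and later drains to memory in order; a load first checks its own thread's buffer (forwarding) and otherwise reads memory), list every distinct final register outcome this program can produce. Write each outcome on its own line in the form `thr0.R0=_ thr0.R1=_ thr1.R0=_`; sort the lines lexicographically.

outcome vector order: (thr0.R0,thr0.R1,thr1.R0)
|TSO outcomes| = 4

thr0.R0=0 thr0.R1=0 thr1.R0=0
thr0.R0=0 thr0.R1=0 thr1.R0=2
thr0.R0=0 thr0.R1=1 thr1.R0=0
thr0.R0=1 thr0.R1=1 thr1.R0=0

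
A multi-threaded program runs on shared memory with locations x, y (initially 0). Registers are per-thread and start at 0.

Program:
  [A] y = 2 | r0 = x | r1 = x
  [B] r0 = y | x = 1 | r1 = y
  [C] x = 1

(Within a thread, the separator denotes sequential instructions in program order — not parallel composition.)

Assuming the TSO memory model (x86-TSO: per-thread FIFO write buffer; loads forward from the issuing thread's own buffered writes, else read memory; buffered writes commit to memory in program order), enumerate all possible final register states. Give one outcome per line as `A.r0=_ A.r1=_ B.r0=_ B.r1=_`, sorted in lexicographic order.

A.r0=0 A.r1=0 B.r0=0 B.r1=0
A.r0=0 A.r1=0 B.r0=0 B.r1=2
A.r0=0 A.r1=0 B.r0=2 B.r1=2
A.r0=0 A.r1=1 B.r0=0 B.r1=0
A.r0=0 A.r1=1 B.r0=0 B.r1=2
A.r0=0 A.r1=1 B.r0=2 B.r1=2
A.r0=1 A.r1=1 B.r0=0 B.r1=0
A.r0=1 A.r1=1 B.r0=0 B.r1=2
A.r0=1 A.r1=1 B.r0=2 B.r1=2

outcome vector order: (A.r0,A.r1,B.r0,B.r1)
|TSO outcomes| = 9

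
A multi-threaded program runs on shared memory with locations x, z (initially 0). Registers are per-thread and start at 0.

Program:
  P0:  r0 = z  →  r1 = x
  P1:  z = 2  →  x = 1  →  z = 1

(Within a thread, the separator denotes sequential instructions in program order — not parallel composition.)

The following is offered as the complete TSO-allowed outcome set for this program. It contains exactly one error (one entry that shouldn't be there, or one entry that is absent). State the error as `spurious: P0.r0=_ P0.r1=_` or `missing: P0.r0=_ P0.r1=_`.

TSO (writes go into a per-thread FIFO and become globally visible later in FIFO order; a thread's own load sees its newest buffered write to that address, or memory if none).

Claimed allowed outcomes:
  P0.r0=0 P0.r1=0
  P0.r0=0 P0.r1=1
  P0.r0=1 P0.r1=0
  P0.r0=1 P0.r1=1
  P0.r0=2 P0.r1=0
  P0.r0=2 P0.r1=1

outcome vector order: (P0.r0,P0.r1)
TSO (5): 0/0, 0/1, 1/1, 2/0, 2/1
claimed∖TSO = {1/0}

spurious: P0.r0=1 P0.r1=0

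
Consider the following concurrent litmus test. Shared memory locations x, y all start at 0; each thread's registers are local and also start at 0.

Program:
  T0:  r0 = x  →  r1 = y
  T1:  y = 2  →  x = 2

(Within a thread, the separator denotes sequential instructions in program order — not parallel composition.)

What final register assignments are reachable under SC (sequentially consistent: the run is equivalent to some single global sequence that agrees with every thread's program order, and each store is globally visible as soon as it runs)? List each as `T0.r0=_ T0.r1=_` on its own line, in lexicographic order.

T0.r0=0 T0.r1=0
T0.r0=0 T0.r1=2
T0.r0=2 T0.r1=2

outcome vector order: (T0.r0,T0.r1)
|SC outcomes| = 3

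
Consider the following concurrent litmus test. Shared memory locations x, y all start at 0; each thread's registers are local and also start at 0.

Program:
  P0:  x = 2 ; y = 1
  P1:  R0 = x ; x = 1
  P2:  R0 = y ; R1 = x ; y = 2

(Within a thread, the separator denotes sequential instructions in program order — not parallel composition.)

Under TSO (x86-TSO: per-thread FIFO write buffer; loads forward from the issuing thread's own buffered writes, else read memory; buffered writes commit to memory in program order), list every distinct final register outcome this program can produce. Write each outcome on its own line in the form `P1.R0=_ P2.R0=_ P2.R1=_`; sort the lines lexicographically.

P1.R0=0 P2.R0=0 P2.R1=0
P1.R0=0 P2.R0=0 P2.R1=1
P1.R0=0 P2.R0=0 P2.R1=2
P1.R0=0 P2.R0=1 P2.R1=1
P1.R0=0 P2.R0=1 P2.R1=2
P1.R0=2 P2.R0=0 P2.R1=0
P1.R0=2 P2.R0=0 P2.R1=1
P1.R0=2 P2.R0=0 P2.R1=2
P1.R0=2 P2.R0=1 P2.R1=1
P1.R0=2 P2.R0=1 P2.R1=2

outcome vector order: (P1.R0,P2.R0,P2.R1)
|TSO outcomes| = 10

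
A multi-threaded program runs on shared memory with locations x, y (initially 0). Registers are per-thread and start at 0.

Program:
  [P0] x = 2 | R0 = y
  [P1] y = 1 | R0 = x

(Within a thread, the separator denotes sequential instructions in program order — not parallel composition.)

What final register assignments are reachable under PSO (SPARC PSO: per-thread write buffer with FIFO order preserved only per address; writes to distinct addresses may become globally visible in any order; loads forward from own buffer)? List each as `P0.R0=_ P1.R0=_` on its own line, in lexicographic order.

P0.R0=0 P1.R0=0
P0.R0=0 P1.R0=2
P0.R0=1 P1.R0=0
P0.R0=1 P1.R0=2

outcome vector order: (P0.R0,P1.R0)
|PSO outcomes| = 4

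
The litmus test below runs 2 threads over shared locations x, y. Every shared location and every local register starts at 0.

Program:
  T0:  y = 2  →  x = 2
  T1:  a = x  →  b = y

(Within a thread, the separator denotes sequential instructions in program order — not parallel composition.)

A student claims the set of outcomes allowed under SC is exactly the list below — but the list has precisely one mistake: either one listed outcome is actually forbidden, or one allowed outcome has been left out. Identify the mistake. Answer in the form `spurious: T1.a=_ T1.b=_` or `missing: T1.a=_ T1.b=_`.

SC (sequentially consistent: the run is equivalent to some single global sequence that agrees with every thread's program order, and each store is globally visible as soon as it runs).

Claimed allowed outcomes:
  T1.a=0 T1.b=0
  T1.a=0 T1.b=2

missing: T1.a=2 T1.b=2

outcome vector order: (T1.a,T1.b)
under SC → 00 02 22
SC∖claimed = {22}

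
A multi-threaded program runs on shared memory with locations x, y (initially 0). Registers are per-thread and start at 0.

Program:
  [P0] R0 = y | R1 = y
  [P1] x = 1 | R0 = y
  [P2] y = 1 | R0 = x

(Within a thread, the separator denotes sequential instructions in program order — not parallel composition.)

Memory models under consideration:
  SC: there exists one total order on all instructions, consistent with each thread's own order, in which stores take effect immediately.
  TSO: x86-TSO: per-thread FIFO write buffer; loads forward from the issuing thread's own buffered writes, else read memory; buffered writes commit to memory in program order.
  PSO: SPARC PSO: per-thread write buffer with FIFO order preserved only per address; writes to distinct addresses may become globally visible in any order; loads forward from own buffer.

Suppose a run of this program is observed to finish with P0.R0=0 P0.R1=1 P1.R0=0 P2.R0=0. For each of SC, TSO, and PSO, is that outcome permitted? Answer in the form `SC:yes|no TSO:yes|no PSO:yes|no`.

SC:no TSO:yes PSO:yes

outcome vector order: (P0.R0,P0.R1,P1.R0,P2.R0)
SC: 9 outcomes — {0001, 0010, 0011, 0101, 0110, 0111, 1101, 1110, 1111}
TSO: 12 outcomes — {0000, 0001, 0010, 0011, 0100, 0101, 0110, 0111, 1100, 1101, 1110, 1111}
PSO: 12 outcomes — {0000, 0001, 0010, 0011, 0100, 0101, 0110, 0111, 1100, 1101, 1110, 1111}
target 0100 ∈ {TSO,PSO}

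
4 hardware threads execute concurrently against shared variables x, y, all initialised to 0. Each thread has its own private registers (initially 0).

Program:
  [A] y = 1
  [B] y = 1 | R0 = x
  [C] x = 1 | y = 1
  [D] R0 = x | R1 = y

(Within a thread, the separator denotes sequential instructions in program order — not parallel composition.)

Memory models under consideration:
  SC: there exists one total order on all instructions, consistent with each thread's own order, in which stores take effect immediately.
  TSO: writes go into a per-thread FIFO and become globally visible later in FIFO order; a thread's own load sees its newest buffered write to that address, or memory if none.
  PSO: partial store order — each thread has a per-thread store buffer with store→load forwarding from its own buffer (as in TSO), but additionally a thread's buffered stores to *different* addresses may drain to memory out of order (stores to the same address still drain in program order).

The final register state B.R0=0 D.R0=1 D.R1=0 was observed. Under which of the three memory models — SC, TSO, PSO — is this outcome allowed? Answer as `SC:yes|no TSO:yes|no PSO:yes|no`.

outcome vector order: (B.R0,D.R0,D.R1)
SC: 7 outcomes — {<0 0 0> <0 0 1> <0 1 1> <1 0 0> <1 0 1> <1 1 0> <1 1 1>}
TSO: 8 outcomes — {<0 0 0> <0 0 1> <0 1 0> <0 1 1> <1 0 0> <1 0 1> <1 1 0> <1 1 1>}
PSO: 8 outcomes — {<0 0 0> <0 0 1> <0 1 0> <0 1 1> <1 0 0> <1 0 1> <1 1 0> <1 1 1>}
target <0 1 0> ∈ {TSO,PSO}

SC:no TSO:yes PSO:yes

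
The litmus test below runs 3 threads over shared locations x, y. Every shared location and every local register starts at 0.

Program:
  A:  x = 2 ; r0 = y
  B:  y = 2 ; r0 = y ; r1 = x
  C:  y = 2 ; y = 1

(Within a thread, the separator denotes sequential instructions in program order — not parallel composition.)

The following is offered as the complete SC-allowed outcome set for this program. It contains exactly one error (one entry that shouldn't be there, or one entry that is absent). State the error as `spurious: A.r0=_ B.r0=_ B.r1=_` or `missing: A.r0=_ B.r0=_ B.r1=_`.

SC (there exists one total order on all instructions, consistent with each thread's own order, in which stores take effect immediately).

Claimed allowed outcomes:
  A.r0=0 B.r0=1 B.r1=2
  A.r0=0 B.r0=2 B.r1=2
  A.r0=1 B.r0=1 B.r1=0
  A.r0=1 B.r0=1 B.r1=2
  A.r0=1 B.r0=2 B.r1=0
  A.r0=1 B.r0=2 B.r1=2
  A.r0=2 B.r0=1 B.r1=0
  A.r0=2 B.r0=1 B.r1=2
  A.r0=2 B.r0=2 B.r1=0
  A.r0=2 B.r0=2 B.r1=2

spurious: A.r0=2 B.r0=1 B.r1=0

outcome vector order: (A.r0,B.r0,B.r1)
under SC → <0 1 2> <0 2 2> <1 1 0> <1 1 2> <1 2 0> <1 2 2> <2 1 2> <2 2 0> <2 2 2>
claimed∖SC = {<2 1 0>}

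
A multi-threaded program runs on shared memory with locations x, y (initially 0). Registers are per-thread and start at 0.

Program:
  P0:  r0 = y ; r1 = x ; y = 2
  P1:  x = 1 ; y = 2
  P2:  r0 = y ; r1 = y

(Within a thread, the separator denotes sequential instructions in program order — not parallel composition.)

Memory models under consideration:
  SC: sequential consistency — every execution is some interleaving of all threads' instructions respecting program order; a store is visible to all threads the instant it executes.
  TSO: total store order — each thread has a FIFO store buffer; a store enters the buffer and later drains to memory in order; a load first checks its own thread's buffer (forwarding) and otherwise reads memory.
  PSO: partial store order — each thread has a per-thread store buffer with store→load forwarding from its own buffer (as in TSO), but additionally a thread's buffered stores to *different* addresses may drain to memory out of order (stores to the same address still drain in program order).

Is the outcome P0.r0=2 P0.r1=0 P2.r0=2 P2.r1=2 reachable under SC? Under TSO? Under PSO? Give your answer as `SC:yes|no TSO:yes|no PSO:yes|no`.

outcome vector order: (P0.r0,P0.r1,P2.r0,P2.r1)
under SC → 0000 0002 0022 0100 0102 0122 2100 2102 2122
under TSO → 0000 0002 0022 0100 0102 0122 2100 2102 2122
under PSO → 0000 0002 0022 0100 0102 0122 2000 2002 2022 2100 2102 2122
target 2022 ∈ {PSO}

SC:no TSO:no PSO:yes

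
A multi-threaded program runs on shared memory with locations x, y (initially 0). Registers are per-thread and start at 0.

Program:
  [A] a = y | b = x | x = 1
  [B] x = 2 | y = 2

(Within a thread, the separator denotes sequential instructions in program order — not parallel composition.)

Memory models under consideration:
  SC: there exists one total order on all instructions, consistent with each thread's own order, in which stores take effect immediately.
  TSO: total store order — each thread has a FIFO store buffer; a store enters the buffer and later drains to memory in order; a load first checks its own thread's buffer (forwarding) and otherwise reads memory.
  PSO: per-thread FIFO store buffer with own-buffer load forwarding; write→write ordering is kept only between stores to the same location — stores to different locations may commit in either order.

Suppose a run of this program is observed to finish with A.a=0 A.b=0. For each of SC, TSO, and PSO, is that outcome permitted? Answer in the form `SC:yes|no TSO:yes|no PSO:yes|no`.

outcome vector order: (A.a,A.b)
SC (3): <0 0> <0 2> <2 2>
TSO (3): <0 0> <0 2> <2 2>
PSO (4): <0 0> <0 2> <2 0> <2 2>
target <0 0> ∈ {SC,TSO,PSO}

SC:yes TSO:yes PSO:yes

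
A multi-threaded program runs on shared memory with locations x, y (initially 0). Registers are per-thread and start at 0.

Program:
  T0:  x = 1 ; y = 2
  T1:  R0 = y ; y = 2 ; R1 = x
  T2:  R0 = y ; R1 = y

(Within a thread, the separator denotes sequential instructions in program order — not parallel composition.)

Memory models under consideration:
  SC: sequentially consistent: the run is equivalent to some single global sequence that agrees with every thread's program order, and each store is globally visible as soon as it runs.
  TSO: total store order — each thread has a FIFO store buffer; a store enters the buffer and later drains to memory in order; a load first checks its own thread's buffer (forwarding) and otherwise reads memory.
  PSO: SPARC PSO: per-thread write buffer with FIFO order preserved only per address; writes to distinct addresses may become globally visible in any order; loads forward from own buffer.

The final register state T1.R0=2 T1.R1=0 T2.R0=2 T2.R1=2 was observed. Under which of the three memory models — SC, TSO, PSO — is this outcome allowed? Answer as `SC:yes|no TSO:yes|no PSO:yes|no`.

SC:no TSO:no PSO:yes

outcome vector order: (T1.R0,T1.R1,T2.R0,T2.R1)
[SC] allowed = {(0,0,0,0) (0,0,0,2) (0,0,2,2) (0,1,0,0) (0,1,0,2) (0,1,2,2) (2,1,0,0) (2,1,0,2) (2,1,2,2)}
[TSO] allowed = {(0,0,0,0) (0,0,0,2) (0,0,2,2) (0,1,0,0) (0,1,0,2) (0,1,2,2) (2,1,0,0) (2,1,0,2) (2,1,2,2)}
[PSO] allowed = {(0,0,0,0) (0,0,0,2) (0,0,2,2) (0,1,0,0) (0,1,0,2) (0,1,2,2) (2,0,0,0) (2,0,0,2) (2,0,2,2) (2,1,0,0) (2,1,0,2) (2,1,2,2)}
target (2,0,2,2) ∈ {PSO}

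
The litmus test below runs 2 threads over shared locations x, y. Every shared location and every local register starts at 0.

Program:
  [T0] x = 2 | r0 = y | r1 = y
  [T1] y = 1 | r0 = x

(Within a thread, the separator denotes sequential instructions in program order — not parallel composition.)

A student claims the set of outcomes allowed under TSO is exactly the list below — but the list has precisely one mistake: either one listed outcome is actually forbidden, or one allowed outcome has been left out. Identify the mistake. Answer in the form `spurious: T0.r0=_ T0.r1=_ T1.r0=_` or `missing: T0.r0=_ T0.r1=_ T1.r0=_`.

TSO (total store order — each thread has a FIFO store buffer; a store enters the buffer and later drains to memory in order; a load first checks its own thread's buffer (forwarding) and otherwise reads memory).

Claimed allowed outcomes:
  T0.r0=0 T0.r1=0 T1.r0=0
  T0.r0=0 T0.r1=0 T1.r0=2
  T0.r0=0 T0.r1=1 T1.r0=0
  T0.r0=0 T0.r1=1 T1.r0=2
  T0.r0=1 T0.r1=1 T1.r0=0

outcome vector order: (T0.r0,T0.r1,T1.r0)
under TSO → 0/0/0 0/0/2 0/1/0 0/1/2 1/1/0 1/1/2
TSO∖claimed = {1/1/2}

missing: T0.r0=1 T0.r1=1 T1.r0=2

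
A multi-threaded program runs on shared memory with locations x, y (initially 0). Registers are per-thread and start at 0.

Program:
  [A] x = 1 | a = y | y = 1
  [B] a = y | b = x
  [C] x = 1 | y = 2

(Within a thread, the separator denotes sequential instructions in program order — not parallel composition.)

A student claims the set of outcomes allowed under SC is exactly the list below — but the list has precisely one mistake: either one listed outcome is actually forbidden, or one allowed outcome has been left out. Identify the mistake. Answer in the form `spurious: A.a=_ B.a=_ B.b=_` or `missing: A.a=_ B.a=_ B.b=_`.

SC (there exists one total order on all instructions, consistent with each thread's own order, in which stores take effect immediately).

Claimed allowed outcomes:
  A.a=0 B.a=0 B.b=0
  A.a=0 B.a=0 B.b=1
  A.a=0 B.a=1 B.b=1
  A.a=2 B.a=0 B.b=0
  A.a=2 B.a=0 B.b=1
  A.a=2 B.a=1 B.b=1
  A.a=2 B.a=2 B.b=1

outcome vector order: (A.a,B.a,B.b)
under SC → 0/0/0; 0/0/1; 0/1/1; 0/2/1; 2/0/0; 2/0/1; 2/1/1; 2/2/1
SC∖claimed = {0/2/1}

missing: A.a=0 B.a=2 B.b=1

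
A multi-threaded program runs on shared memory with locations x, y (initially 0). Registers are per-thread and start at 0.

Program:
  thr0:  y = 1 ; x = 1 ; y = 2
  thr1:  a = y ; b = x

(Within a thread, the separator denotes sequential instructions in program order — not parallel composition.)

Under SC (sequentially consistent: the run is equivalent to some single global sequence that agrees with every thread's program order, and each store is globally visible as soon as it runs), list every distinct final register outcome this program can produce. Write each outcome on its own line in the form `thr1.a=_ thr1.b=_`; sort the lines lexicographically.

thr1.a=0 thr1.b=0
thr1.a=0 thr1.b=1
thr1.a=1 thr1.b=0
thr1.a=1 thr1.b=1
thr1.a=2 thr1.b=1

outcome vector order: (thr1.a,thr1.b)
|SC outcomes| = 5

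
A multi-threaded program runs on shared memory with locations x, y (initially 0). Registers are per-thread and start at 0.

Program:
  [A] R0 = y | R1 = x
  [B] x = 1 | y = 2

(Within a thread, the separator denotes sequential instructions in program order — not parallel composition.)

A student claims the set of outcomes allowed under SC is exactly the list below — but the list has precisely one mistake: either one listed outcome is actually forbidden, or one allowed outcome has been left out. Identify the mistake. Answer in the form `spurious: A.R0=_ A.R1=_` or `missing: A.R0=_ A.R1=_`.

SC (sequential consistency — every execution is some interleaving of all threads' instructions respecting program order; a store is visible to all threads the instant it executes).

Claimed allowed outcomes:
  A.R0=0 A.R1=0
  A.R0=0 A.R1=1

outcome vector order: (A.R0,A.R1)
SC: 3 outcomes — {<0 0>, <0 1>, <2 1>}
SC∖claimed = {<2 1>}

missing: A.R0=2 A.R1=1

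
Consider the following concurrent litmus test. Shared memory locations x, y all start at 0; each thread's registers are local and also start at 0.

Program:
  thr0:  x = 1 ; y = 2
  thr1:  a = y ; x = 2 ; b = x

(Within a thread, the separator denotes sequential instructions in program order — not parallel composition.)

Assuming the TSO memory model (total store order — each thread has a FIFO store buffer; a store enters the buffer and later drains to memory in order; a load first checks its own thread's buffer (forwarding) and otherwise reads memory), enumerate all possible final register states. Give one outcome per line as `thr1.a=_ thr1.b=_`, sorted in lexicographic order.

thr1.a=0 thr1.b=1
thr1.a=0 thr1.b=2
thr1.a=2 thr1.b=2

outcome vector order: (thr1.a,thr1.b)
|TSO outcomes| = 3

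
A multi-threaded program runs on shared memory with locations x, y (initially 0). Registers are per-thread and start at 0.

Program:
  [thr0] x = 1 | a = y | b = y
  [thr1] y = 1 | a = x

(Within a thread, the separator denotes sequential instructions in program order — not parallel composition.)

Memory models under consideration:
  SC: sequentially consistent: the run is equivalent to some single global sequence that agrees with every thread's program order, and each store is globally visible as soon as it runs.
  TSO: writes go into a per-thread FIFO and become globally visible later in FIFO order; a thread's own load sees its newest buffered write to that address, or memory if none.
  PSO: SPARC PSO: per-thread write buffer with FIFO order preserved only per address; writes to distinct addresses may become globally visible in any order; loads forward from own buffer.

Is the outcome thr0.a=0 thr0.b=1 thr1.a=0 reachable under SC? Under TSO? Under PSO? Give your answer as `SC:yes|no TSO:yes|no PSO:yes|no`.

SC:no TSO:yes PSO:yes

outcome vector order: (thr0.a,thr0.b,thr1.a)
under SC → 0/0/1 0/1/1 1/1/0 1/1/1
under TSO → 0/0/0 0/0/1 0/1/0 0/1/1 1/1/0 1/1/1
under PSO → 0/0/0 0/0/1 0/1/0 0/1/1 1/1/0 1/1/1
target 0/1/0 ∈ {TSO,PSO}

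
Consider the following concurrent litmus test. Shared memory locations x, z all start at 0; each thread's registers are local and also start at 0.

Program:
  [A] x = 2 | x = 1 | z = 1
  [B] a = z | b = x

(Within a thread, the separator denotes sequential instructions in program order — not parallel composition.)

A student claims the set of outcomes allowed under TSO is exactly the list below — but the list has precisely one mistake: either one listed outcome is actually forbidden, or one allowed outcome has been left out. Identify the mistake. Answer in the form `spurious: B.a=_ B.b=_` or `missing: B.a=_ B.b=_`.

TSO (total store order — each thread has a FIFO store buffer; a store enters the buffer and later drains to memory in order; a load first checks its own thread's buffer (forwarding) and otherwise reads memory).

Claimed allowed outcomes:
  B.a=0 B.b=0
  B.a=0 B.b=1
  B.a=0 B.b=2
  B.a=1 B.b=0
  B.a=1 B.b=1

outcome vector order: (B.a,B.b)
TSO: 4 outcomes — {(0,0); (0,1); (0,2); (1,1)}
claimed∖TSO = {(1,0)}

spurious: B.a=1 B.b=0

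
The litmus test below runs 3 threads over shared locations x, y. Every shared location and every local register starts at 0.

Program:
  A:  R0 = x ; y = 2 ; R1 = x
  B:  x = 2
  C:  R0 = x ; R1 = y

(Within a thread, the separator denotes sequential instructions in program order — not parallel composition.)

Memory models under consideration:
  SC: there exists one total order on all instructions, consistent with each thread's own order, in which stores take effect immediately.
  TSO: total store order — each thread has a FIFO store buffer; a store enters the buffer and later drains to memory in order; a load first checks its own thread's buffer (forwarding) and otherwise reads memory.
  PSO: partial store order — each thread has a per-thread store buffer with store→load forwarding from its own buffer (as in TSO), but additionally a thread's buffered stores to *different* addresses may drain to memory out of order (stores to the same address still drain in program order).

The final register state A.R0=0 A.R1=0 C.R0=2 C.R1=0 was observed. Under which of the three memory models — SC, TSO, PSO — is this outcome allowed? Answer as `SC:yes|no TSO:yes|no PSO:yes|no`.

SC:no TSO:yes PSO:yes

outcome vector order: (A.R0,A.R1,C.R0,C.R1)
[SC] allowed = {(0,0,0,0) (0,0,0,2) (0,0,2,2) (0,2,0,0) (0,2,0,2) (0,2,2,0) (0,2,2,2) (2,2,0,0) (2,2,0,2) (2,2,2,0) (2,2,2,2)}
[TSO] allowed = {(0,0,0,0) (0,0,0,2) (0,0,2,0) (0,0,2,2) (0,2,0,0) (0,2,0,2) (0,2,2,0) (0,2,2,2) (2,2,0,0) (2,2,0,2) (2,2,2,0) (2,2,2,2)}
[PSO] allowed = {(0,0,0,0) (0,0,0,2) (0,0,2,0) (0,0,2,2) (0,2,0,0) (0,2,0,2) (0,2,2,0) (0,2,2,2) (2,2,0,0) (2,2,0,2) (2,2,2,0) (2,2,2,2)}
target (0,0,2,0) ∈ {TSO,PSO}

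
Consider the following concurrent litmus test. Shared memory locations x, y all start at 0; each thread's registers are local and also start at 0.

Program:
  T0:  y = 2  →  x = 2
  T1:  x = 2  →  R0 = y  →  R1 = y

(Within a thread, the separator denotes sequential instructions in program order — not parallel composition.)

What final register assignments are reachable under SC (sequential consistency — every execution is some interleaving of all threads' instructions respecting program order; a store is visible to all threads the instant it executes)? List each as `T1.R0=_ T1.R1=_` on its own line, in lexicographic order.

T1.R0=0 T1.R1=0
T1.R0=0 T1.R1=2
T1.R0=2 T1.R1=2

outcome vector order: (T1.R0,T1.R1)
|SC outcomes| = 3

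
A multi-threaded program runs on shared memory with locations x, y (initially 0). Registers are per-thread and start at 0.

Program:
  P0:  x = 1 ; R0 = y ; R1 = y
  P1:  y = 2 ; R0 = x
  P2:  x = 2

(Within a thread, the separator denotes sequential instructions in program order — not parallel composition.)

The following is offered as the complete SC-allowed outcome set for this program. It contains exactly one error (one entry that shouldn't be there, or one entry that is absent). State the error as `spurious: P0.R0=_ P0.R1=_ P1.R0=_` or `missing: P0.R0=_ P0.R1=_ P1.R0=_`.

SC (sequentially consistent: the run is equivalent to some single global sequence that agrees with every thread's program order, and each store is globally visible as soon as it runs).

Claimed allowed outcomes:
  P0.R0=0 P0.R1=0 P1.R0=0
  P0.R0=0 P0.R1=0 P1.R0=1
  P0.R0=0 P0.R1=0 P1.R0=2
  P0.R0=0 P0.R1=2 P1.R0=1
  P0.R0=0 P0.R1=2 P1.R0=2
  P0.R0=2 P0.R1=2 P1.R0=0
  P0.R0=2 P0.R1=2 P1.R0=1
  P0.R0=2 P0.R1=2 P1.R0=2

spurious: P0.R0=0 P0.R1=0 P1.R0=0

outcome vector order: (P0.R0,P0.R1,P1.R0)
under SC → (0,0,1); (0,0,2); (0,2,1); (0,2,2); (2,2,0); (2,2,1); (2,2,2)
claimed∖SC = {(0,0,0)}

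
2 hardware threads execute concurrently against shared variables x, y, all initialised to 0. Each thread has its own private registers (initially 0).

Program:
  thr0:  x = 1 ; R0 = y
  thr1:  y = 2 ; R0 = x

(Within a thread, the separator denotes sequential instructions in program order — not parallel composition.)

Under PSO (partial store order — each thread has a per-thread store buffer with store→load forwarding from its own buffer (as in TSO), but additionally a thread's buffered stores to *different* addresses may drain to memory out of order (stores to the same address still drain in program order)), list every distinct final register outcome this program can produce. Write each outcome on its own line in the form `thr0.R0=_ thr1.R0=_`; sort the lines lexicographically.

outcome vector order: (thr0.R0,thr1.R0)
|PSO outcomes| = 4

thr0.R0=0 thr1.R0=0
thr0.R0=0 thr1.R0=1
thr0.R0=2 thr1.R0=0
thr0.R0=2 thr1.R0=1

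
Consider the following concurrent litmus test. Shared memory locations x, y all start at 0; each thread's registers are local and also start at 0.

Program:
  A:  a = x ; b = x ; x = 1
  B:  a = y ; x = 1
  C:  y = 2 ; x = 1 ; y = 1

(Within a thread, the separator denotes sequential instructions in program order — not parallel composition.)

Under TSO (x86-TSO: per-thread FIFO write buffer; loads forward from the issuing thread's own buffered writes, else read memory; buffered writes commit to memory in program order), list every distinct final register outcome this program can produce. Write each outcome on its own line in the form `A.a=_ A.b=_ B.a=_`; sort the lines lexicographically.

A.a=0 A.b=0 B.a=0
A.a=0 A.b=0 B.a=1
A.a=0 A.b=0 B.a=2
A.a=0 A.b=1 B.a=0
A.a=0 A.b=1 B.a=1
A.a=0 A.b=1 B.a=2
A.a=1 A.b=1 B.a=0
A.a=1 A.b=1 B.a=1
A.a=1 A.b=1 B.a=2

outcome vector order: (A.a,A.b,B.a)
|TSO outcomes| = 9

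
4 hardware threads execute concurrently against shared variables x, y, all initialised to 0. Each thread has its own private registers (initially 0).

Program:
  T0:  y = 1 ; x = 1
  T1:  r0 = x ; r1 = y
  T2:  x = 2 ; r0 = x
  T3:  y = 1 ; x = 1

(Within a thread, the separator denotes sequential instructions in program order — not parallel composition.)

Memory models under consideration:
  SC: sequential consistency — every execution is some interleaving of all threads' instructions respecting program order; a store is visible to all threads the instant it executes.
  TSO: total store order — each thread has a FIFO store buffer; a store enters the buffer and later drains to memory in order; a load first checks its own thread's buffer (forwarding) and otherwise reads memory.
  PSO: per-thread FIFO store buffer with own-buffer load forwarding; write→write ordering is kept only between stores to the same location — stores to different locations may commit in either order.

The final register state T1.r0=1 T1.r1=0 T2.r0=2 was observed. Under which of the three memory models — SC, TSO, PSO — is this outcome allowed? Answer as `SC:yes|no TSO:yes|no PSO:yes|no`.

SC:no TSO:no PSO:yes

outcome vector order: (T1.r0,T1.r1,T2.r0)
SC (10): <0 0 1> <0 0 2> <0 1 1> <0 1 2> <1 1 1> <1 1 2> <2 0 1> <2 0 2> <2 1 1> <2 1 2>
TSO (10): <0 0 1> <0 0 2> <0 1 1> <0 1 2> <1 1 1> <1 1 2> <2 0 1> <2 0 2> <2 1 1> <2 1 2>
PSO (12): <0 0 1> <0 0 2> <0 1 1> <0 1 2> <1 0 1> <1 0 2> <1 1 1> <1 1 2> <2 0 1> <2 0 2> <2 1 1> <2 1 2>
target <1 0 2> ∈ {PSO}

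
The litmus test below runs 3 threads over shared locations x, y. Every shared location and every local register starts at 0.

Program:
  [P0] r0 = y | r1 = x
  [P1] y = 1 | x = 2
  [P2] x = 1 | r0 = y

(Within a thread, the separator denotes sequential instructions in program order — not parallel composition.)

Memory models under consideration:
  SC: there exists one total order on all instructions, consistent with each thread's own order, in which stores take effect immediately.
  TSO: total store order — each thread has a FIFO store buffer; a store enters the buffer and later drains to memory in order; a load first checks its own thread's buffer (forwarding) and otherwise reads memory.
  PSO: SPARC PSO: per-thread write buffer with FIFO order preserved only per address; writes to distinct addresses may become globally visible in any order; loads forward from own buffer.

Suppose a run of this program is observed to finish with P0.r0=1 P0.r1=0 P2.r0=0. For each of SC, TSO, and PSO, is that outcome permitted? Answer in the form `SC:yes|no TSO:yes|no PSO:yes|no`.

outcome vector order: (P0.r0,P0.r1,P2.r0)
SC: 11 outcomes — {<0 0 0> <0 0 1> <0 1 0> <0 1 1> <0 2 0> <0 2 1> <1 0 1> <1 1 0> <1 1 1> <1 2 0> <1 2 1>}
TSO: 12 outcomes — {<0 0 0> <0 0 1> <0 1 0> <0 1 1> <0 2 0> <0 2 1> <1 0 0> <1 0 1> <1 1 0> <1 1 1> <1 2 0> <1 2 1>}
PSO: 12 outcomes — {<0 0 0> <0 0 1> <0 1 0> <0 1 1> <0 2 0> <0 2 1> <1 0 0> <1 0 1> <1 1 0> <1 1 1> <1 2 0> <1 2 1>}
target <1 0 0> ∈ {TSO,PSO}

SC:no TSO:yes PSO:yes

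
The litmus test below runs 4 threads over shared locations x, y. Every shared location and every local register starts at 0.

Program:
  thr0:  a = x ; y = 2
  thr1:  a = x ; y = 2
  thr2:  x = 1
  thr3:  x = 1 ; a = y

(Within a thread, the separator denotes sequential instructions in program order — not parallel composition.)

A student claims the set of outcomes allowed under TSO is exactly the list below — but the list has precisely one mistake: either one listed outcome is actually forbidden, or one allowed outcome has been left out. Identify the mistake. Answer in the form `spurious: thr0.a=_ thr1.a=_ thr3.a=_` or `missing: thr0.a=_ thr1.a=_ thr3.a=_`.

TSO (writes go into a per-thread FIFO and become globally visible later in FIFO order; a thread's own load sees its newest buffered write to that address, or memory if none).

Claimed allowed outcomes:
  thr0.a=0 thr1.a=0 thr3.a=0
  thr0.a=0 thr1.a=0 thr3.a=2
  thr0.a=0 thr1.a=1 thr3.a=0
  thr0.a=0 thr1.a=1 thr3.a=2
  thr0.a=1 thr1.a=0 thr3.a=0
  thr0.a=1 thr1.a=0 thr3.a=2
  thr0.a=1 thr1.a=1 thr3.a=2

outcome vector order: (thr0.a,thr1.a,thr3.a)
TSO: 8 outcomes — {(0,0,0); (0,0,2); (0,1,0); (0,1,2); (1,0,0); (1,0,2); (1,1,0); (1,1,2)}
TSO∖claimed = {(1,1,0)}

missing: thr0.a=1 thr1.a=1 thr3.a=0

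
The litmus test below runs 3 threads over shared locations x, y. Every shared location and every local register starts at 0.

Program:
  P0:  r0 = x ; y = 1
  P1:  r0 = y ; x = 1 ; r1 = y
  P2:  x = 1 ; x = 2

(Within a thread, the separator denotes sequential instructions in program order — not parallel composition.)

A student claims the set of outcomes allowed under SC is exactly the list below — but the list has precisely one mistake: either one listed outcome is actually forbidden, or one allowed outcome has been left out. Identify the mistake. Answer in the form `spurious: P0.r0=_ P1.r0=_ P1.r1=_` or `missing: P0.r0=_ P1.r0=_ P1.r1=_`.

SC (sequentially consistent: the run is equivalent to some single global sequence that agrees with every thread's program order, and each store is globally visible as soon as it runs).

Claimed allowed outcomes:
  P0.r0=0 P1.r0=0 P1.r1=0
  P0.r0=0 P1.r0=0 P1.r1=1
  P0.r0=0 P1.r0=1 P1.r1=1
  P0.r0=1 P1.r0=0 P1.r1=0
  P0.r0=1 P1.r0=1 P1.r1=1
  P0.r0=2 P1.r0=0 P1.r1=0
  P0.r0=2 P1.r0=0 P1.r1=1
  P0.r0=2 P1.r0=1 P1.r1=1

missing: P0.r0=1 P1.r0=0 P1.r1=1

outcome vector order: (P0.r0,P1.r0,P1.r1)
SC (9): <0 0 0> <0 0 1> <0 1 1> <1 0 0> <1 0 1> <1 1 1> <2 0 0> <2 0 1> <2 1 1>
SC∖claimed = {<1 0 1>}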